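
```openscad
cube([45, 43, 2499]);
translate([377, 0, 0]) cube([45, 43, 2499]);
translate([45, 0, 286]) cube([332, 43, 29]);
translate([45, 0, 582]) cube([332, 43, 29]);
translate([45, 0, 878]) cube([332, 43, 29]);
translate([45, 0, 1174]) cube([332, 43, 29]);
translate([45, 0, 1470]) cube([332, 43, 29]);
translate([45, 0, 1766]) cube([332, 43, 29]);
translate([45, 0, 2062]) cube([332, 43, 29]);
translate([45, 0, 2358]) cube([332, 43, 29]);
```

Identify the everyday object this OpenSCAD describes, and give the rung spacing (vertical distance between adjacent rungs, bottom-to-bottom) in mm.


A ladder. The rung spacing is 296 mm.

Two tall 45×43 posts with 8 short bars between them — a ladder. Adjacent rungs sit at z = 286 and z = 582, so the spacing is 582 − 286 = 296 mm.


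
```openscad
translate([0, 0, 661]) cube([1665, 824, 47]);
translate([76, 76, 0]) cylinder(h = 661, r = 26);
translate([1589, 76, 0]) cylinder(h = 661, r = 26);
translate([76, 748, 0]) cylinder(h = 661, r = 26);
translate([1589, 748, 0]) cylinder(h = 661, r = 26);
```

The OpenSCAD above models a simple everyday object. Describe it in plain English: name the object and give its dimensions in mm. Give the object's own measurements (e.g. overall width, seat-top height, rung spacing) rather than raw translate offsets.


A table: top 1665 mm (x) × 824 mm (y), 47 mm thick, upper face at z = 708 mm, on four round legs of 52 mm diameter, each leg's bounding box inset 50 mm from the nearest pair of top edges from z = 0 to the bottom of the top.


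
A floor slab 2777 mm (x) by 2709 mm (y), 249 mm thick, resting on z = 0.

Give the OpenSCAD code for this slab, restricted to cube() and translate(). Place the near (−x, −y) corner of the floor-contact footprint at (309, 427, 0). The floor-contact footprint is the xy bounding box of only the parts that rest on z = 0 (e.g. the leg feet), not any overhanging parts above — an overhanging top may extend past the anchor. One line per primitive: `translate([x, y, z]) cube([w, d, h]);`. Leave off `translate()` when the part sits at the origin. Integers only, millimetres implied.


translate([309, 427, 0]) cube([2777, 2709, 249]);


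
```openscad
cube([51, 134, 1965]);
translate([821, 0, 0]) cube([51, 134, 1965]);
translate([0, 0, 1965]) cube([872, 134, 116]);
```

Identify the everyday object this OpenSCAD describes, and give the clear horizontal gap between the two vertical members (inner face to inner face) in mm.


A door frame. The clear opening width is 770 mm.

Two 1965 mm tall posts with a header on top — a door frame. The left jamb is 51 mm wide at x = 0; the right jamb starts at x = 821. The clear opening is 821 − 51 = 770 mm.


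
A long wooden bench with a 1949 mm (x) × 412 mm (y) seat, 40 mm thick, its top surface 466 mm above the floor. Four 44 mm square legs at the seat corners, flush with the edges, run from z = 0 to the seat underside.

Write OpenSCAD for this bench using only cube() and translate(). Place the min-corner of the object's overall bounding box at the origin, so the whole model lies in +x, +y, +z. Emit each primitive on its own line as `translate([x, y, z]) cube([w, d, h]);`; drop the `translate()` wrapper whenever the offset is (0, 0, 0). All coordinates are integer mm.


translate([0, 0, 426]) cube([1949, 412, 40]);
cube([44, 44, 426]);
translate([0, 368, 0]) cube([44, 44, 426]);
translate([1905, 0, 0]) cube([44, 44, 426]);
translate([1905, 368, 0]) cube([44, 44, 426]);


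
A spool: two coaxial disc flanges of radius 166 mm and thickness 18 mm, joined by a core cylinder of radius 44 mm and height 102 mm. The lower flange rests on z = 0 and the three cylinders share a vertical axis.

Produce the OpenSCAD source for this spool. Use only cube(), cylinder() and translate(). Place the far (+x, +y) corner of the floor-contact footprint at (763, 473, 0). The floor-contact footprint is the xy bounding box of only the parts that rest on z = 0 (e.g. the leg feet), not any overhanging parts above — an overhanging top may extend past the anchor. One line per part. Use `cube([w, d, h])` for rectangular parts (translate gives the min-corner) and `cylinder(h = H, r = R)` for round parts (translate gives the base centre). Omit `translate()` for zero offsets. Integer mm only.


translate([597, 307, 0]) cylinder(h = 18, r = 166);
translate([597, 307, 18]) cylinder(h = 102, r = 44);
translate([597, 307, 120]) cylinder(h = 18, r = 166);


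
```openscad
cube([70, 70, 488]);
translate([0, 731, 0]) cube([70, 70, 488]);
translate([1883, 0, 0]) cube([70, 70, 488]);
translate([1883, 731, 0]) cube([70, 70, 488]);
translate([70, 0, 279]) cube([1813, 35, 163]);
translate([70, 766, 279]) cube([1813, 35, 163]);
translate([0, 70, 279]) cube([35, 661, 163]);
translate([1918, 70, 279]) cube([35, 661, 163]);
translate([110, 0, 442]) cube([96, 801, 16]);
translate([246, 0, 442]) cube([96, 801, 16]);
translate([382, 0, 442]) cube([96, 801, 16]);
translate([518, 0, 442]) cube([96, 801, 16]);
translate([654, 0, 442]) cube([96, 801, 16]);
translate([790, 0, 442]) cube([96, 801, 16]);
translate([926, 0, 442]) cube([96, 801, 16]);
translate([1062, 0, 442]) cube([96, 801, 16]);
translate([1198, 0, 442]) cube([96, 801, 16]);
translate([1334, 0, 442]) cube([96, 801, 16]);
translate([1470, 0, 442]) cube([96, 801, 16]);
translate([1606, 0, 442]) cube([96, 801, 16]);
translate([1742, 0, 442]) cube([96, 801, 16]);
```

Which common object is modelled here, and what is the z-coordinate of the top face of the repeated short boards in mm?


A bed frame. The slat-top height is 458 mm.

Four posts, four rails, and a row of slats — a bed frame. Slats sit on the rails at z = 279 + 163 = 442; with slat thickness 16, the top is 458 mm.


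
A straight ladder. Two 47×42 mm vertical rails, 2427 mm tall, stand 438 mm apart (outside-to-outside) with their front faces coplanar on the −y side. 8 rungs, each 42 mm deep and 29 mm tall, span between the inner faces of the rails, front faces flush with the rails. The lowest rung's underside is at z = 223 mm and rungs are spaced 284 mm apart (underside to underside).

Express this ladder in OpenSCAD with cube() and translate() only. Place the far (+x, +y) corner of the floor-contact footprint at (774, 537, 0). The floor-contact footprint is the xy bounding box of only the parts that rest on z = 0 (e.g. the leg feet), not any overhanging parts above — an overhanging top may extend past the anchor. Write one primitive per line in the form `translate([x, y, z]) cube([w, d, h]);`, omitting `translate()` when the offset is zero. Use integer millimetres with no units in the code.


translate([336, 495, 0]) cube([47, 42, 2427]);
translate([727, 495, 0]) cube([47, 42, 2427]);
translate([383, 495, 223]) cube([344, 42, 29]);
translate([383, 495, 507]) cube([344, 42, 29]);
translate([383, 495, 791]) cube([344, 42, 29]);
translate([383, 495, 1075]) cube([344, 42, 29]);
translate([383, 495, 1359]) cube([344, 42, 29]);
translate([383, 495, 1643]) cube([344, 42, 29]);
translate([383, 495, 1927]) cube([344, 42, 29]);
translate([383, 495, 2211]) cube([344, 42, 29]);


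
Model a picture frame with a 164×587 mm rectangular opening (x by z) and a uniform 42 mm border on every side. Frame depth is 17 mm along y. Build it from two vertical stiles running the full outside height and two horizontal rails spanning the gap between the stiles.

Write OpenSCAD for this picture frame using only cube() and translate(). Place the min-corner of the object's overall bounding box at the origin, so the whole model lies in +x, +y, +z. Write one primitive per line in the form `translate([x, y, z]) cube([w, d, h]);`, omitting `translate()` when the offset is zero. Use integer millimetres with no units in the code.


cube([42, 17, 671]);
translate([206, 0, 0]) cube([42, 17, 671]);
translate([42, 0, 0]) cube([164, 17, 42]);
translate([42, 0, 629]) cube([164, 17, 42]);


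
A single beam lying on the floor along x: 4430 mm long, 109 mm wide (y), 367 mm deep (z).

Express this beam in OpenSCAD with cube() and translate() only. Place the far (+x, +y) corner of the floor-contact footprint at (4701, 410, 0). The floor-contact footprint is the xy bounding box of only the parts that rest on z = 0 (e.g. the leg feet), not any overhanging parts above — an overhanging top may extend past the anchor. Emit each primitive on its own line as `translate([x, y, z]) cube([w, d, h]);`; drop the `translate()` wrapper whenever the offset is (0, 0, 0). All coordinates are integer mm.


translate([271, 301, 0]) cube([4430, 109, 367]);


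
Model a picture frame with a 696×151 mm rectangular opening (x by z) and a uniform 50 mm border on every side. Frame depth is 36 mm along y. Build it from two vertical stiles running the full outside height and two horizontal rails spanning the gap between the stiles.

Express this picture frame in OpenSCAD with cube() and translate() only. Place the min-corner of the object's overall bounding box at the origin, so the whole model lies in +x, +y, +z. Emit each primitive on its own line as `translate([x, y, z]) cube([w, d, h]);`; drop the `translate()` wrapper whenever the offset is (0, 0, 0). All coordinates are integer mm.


cube([50, 36, 251]);
translate([746, 0, 0]) cube([50, 36, 251]);
translate([50, 0, 0]) cube([696, 36, 50]);
translate([50, 0, 201]) cube([696, 36, 50]);


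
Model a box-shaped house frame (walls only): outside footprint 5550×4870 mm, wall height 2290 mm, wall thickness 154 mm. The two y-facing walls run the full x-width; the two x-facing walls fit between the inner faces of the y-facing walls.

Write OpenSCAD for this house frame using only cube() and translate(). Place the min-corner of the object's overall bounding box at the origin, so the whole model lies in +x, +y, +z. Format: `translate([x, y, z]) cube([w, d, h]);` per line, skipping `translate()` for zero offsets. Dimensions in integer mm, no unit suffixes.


cube([5550, 154, 2290]);
translate([0, 4716, 0]) cube([5550, 154, 2290]);
translate([0, 154, 0]) cube([154, 4562, 2290]);
translate([5396, 154, 0]) cube([154, 4562, 2290]);


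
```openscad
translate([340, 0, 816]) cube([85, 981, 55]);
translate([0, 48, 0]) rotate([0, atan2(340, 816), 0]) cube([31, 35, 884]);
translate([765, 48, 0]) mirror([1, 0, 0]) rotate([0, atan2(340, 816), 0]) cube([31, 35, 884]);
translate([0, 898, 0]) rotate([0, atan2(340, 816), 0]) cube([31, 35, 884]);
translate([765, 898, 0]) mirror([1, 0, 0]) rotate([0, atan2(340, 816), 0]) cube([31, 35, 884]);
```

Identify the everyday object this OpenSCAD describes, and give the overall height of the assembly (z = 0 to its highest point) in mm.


A sawhorse. The overall height is 871 mm.

A beam across two mirrored pairs of raked legs — a sawhorse. The beam's underside is at z = 816 (matching the legs' vertical rise in atan2(340, 816)) and the beam is 55 mm tall, so its top is at 816 + 55 = 871 mm. The raked legs top out at the beam's underside, so that is the highest point.


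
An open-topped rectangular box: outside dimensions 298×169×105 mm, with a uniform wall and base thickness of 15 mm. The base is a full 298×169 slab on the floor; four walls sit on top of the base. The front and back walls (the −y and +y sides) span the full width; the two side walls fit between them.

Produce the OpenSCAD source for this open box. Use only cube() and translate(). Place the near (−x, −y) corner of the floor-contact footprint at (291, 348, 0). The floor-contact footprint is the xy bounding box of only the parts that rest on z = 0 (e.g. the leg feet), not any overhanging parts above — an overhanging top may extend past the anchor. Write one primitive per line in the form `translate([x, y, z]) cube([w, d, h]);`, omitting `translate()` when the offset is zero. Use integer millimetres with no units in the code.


translate([291, 348, 0]) cube([298, 169, 15]);
translate([291, 348, 15]) cube([298, 15, 90]);
translate([291, 502, 15]) cube([298, 15, 90]);
translate([291, 363, 15]) cube([15, 139, 90]);
translate([574, 363, 15]) cube([15, 139, 90]);


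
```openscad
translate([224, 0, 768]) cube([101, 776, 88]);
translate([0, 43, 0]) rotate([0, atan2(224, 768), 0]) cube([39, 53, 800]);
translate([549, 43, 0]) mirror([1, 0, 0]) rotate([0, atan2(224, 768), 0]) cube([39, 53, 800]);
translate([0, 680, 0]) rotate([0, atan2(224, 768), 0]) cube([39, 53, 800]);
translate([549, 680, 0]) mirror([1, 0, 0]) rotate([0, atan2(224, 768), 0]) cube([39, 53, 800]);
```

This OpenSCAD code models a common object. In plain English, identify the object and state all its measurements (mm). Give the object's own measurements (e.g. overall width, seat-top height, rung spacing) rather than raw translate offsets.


A sawhorse. A 101×776×88 mm beam (x, y, z) sits on two A-frame leg pairs. Each pair is two raked legs of 39×53 mm section (53 mm along y) splaying symmetrically in x. Each leg rises 768 mm vertically over 224 mm of horizontal reach and is 800 mm long along its own axis. Every leg's outer bottom edge rests on the floor and its outer top edge meets a bottom edge of the beam — the left legs (tilting toward +x) meet the beam's −x bottom edge, the right legs (their mirror images, tilting toward −x) meet its +x bottom edge — so the leg tops tuck under the beam, the beam's underside is 768 mm above the floor, and the feet are 549 mm apart outside-to-outside with the beam centred between them. The two leg pairs are set in 43 mm from either end of the beam.


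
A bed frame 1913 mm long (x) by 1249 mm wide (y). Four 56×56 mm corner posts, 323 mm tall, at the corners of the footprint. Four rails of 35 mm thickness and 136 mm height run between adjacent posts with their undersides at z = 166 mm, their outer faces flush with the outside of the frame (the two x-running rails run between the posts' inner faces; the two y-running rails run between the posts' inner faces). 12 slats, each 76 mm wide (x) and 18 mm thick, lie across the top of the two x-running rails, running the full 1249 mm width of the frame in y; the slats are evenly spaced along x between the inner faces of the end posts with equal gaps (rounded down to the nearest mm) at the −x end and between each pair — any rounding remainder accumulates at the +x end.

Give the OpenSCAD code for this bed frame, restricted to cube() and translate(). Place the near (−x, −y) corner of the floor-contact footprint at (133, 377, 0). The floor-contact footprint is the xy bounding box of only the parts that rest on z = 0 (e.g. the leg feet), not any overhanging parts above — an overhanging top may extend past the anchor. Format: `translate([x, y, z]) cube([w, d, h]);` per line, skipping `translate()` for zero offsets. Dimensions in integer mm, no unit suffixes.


translate([133, 377, 0]) cube([56, 56, 323]);
translate([133, 1570, 0]) cube([56, 56, 323]);
translate([1990, 377, 0]) cube([56, 56, 323]);
translate([1990, 1570, 0]) cube([56, 56, 323]);
translate([189, 377, 166]) cube([1801, 35, 136]);
translate([189, 1591, 166]) cube([1801, 35, 136]);
translate([133, 433, 166]) cube([35, 1137, 136]);
translate([2011, 433, 166]) cube([35, 1137, 136]);
translate([257, 377, 302]) cube([76, 1249, 18]);
translate([401, 377, 302]) cube([76, 1249, 18]);
translate([545, 377, 302]) cube([76, 1249, 18]);
translate([689, 377, 302]) cube([76, 1249, 18]);
translate([833, 377, 302]) cube([76, 1249, 18]);
translate([977, 377, 302]) cube([76, 1249, 18]);
translate([1121, 377, 302]) cube([76, 1249, 18]);
translate([1265, 377, 302]) cube([76, 1249, 18]);
translate([1409, 377, 302]) cube([76, 1249, 18]);
translate([1553, 377, 302]) cube([76, 1249, 18]);
translate([1697, 377, 302]) cube([76, 1249, 18]);
translate([1841, 377, 302]) cube([76, 1249, 18]);


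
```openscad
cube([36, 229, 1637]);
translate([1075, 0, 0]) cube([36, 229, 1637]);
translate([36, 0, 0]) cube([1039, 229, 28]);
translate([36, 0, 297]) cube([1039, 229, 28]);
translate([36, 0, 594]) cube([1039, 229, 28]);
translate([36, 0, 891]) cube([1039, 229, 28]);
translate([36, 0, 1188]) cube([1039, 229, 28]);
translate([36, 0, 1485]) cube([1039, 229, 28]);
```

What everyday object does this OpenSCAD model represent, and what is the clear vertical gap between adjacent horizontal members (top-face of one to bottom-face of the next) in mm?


A bookshelf. The clear shelf gap is 269 mm.

Two tall side panels with 6 horizontal boards between them — a bookshelf. The first two shelf undersides are at z = 0 and z = 297; with shelf thickness 28, the clear gap is 297 − 0 − 28 = 269 mm.


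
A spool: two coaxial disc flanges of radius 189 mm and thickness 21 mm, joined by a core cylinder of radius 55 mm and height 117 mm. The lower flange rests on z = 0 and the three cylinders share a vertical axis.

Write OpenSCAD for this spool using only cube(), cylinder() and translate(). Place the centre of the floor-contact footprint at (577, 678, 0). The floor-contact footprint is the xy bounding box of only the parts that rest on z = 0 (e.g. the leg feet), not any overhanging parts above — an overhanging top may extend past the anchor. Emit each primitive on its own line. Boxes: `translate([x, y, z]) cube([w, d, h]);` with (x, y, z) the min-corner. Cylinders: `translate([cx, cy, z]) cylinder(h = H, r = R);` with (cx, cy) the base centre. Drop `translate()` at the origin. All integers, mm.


translate([577, 678, 0]) cylinder(h = 21, r = 189);
translate([577, 678, 21]) cylinder(h = 117, r = 55);
translate([577, 678, 138]) cylinder(h = 21, r = 189);


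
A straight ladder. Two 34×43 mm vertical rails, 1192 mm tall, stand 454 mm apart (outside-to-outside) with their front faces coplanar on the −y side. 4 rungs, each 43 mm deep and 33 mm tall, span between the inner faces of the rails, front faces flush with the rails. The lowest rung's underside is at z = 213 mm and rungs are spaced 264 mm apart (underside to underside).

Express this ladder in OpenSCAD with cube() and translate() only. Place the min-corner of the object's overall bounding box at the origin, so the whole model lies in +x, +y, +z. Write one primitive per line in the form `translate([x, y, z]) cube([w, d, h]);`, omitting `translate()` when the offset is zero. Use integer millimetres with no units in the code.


cube([34, 43, 1192]);
translate([420, 0, 0]) cube([34, 43, 1192]);
translate([34, 0, 213]) cube([386, 43, 33]);
translate([34, 0, 477]) cube([386, 43, 33]);
translate([34, 0, 741]) cube([386, 43, 33]);
translate([34, 0, 1005]) cube([386, 43, 33]);


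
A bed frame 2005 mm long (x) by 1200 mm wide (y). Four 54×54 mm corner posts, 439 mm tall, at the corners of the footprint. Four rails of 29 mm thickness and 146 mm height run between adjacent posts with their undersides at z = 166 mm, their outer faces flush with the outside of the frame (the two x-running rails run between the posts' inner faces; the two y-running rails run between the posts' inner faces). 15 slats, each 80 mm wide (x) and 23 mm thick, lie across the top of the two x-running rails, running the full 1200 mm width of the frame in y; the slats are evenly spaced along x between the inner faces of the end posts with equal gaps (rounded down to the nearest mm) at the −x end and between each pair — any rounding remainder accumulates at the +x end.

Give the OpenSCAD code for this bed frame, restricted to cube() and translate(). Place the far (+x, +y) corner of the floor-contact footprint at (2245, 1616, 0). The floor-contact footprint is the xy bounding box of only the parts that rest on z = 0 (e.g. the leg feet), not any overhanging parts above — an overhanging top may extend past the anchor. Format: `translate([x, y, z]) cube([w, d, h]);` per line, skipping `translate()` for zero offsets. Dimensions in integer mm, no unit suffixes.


translate([240, 416, 0]) cube([54, 54, 439]);
translate([240, 1562, 0]) cube([54, 54, 439]);
translate([2191, 416, 0]) cube([54, 54, 439]);
translate([2191, 1562, 0]) cube([54, 54, 439]);
translate([294, 416, 166]) cube([1897, 29, 146]);
translate([294, 1587, 166]) cube([1897, 29, 146]);
translate([240, 470, 166]) cube([29, 1092, 146]);
translate([2216, 470, 166]) cube([29, 1092, 146]);
translate([337, 416, 312]) cube([80, 1200, 23]);
translate([460, 416, 312]) cube([80, 1200, 23]);
translate([583, 416, 312]) cube([80, 1200, 23]);
translate([706, 416, 312]) cube([80, 1200, 23]);
translate([829, 416, 312]) cube([80, 1200, 23]);
translate([952, 416, 312]) cube([80, 1200, 23]);
translate([1075, 416, 312]) cube([80, 1200, 23]);
translate([1198, 416, 312]) cube([80, 1200, 23]);
translate([1321, 416, 312]) cube([80, 1200, 23]);
translate([1444, 416, 312]) cube([80, 1200, 23]);
translate([1567, 416, 312]) cube([80, 1200, 23]);
translate([1690, 416, 312]) cube([80, 1200, 23]);
translate([1813, 416, 312]) cube([80, 1200, 23]);
translate([1936, 416, 312]) cube([80, 1200, 23]);
translate([2059, 416, 312]) cube([80, 1200, 23]);


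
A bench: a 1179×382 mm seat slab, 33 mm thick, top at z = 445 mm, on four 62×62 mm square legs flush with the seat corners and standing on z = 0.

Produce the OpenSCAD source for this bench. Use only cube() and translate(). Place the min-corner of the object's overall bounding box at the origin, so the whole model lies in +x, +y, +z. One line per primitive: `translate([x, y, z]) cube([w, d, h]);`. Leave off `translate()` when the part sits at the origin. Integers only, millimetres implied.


translate([0, 0, 412]) cube([1179, 382, 33]);
cube([62, 62, 412]);
translate([0, 320, 0]) cube([62, 62, 412]);
translate([1117, 0, 0]) cube([62, 62, 412]);
translate([1117, 320, 0]) cube([62, 62, 412]);


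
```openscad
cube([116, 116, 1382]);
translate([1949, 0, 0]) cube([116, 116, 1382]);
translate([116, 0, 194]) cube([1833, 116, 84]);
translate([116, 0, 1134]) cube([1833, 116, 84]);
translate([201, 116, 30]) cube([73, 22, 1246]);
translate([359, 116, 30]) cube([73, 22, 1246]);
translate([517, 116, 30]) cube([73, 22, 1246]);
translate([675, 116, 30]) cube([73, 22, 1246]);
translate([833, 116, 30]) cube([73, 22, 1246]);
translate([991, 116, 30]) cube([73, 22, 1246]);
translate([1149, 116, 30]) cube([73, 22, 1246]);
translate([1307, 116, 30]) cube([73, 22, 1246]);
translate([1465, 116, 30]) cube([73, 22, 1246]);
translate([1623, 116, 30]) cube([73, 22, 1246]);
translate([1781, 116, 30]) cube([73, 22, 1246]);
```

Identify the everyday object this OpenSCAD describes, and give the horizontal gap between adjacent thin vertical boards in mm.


A fence section. The picket gap is 85 mm.

Two posts, two rails, 11 pickets — a fence section. Span 1833 mm holds 11 pickets of 73 mm with 12 equal gaps: ⌊(1833 − 11·73) / 12⌋ = 85 mm.


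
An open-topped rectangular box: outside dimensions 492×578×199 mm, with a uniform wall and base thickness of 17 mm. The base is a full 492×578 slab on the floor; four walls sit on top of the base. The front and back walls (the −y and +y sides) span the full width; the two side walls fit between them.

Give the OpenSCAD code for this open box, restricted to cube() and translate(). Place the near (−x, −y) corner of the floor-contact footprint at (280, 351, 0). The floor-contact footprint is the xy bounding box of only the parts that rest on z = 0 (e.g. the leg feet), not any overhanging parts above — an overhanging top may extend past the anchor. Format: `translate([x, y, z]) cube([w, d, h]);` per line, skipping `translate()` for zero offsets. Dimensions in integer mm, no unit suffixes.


translate([280, 351, 0]) cube([492, 578, 17]);
translate([280, 351, 17]) cube([492, 17, 182]);
translate([280, 912, 17]) cube([492, 17, 182]);
translate([280, 368, 17]) cube([17, 544, 182]);
translate([755, 368, 17]) cube([17, 544, 182]);


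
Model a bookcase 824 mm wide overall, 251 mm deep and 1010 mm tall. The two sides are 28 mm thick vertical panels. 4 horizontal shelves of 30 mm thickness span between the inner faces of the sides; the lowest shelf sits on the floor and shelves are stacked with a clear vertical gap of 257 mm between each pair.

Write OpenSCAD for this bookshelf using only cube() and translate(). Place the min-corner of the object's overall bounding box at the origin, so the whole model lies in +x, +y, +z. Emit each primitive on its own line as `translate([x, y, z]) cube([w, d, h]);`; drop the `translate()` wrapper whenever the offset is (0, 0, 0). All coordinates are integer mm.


cube([28, 251, 1010]);
translate([796, 0, 0]) cube([28, 251, 1010]);
translate([28, 0, 0]) cube([768, 251, 30]);
translate([28, 0, 287]) cube([768, 251, 30]);
translate([28, 0, 574]) cube([768, 251, 30]);
translate([28, 0, 861]) cube([768, 251, 30]);


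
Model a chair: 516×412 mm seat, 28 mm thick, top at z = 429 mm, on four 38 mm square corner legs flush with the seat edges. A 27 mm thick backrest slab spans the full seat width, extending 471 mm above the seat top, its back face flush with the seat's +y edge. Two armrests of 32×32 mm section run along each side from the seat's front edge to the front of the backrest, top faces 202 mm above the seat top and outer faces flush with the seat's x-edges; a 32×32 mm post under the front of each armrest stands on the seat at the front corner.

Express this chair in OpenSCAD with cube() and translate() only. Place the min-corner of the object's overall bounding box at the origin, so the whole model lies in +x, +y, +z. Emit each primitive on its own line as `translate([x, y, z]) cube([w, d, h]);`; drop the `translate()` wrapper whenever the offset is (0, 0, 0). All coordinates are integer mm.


translate([0, 0, 401]) cube([516, 412, 28]);
cube([38, 38, 401]);
translate([478, 0, 0]) cube([38, 38, 401]);
translate([0, 374, 0]) cube([38, 38, 401]);
translate([478, 374, 0]) cube([38, 38, 401]);
translate([0, 385, 429]) cube([516, 27, 471]);
translate([0, 0, 599]) cube([32, 385, 32]);
translate([484, 0, 599]) cube([32, 385, 32]);
translate([0, 0, 429]) cube([32, 32, 170]);
translate([484, 0, 429]) cube([32, 32, 170]);


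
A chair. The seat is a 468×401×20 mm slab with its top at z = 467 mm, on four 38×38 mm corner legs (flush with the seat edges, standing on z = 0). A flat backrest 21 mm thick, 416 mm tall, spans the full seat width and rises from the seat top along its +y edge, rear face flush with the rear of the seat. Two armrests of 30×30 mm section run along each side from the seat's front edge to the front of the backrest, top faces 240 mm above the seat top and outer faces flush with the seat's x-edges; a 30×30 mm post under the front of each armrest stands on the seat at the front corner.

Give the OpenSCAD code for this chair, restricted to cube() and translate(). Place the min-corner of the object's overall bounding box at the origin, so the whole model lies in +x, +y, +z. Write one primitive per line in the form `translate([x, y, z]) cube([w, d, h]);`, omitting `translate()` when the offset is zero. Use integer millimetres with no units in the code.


translate([0, 0, 447]) cube([468, 401, 20]);
cube([38, 38, 447]);
translate([430, 0, 0]) cube([38, 38, 447]);
translate([0, 363, 0]) cube([38, 38, 447]);
translate([430, 363, 0]) cube([38, 38, 447]);
translate([0, 380, 467]) cube([468, 21, 416]);
translate([0, 0, 677]) cube([30, 380, 30]);
translate([438, 0, 677]) cube([30, 380, 30]);
translate([0, 0, 467]) cube([30, 30, 210]);
translate([438, 0, 467]) cube([30, 30, 210]);


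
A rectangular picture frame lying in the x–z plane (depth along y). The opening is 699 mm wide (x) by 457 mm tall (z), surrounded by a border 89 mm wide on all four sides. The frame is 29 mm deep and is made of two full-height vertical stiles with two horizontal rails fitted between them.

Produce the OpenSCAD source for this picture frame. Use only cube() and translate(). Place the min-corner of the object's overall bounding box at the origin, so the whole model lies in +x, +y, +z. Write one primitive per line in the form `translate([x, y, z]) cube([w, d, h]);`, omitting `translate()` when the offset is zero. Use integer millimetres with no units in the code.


cube([89, 29, 635]);
translate([788, 0, 0]) cube([89, 29, 635]);
translate([89, 0, 0]) cube([699, 29, 89]);
translate([89, 0, 546]) cube([699, 29, 89]);


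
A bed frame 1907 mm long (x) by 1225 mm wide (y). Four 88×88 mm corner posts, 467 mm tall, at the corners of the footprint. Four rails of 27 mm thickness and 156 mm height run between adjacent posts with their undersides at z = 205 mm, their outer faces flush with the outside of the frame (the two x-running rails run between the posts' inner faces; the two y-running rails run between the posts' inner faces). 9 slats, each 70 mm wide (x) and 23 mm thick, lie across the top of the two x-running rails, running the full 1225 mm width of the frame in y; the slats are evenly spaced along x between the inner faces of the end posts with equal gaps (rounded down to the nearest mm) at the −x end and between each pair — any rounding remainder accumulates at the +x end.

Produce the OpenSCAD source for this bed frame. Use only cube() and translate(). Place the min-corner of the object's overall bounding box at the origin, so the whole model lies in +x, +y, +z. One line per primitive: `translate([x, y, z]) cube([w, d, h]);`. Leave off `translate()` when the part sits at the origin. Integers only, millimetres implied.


cube([88, 88, 467]);
translate([0, 1137, 0]) cube([88, 88, 467]);
translate([1819, 0, 0]) cube([88, 88, 467]);
translate([1819, 1137, 0]) cube([88, 88, 467]);
translate([88, 0, 205]) cube([1731, 27, 156]);
translate([88, 1198, 205]) cube([1731, 27, 156]);
translate([0, 88, 205]) cube([27, 1049, 156]);
translate([1880, 88, 205]) cube([27, 1049, 156]);
translate([198, 0, 361]) cube([70, 1225, 23]);
translate([378, 0, 361]) cube([70, 1225, 23]);
translate([558, 0, 361]) cube([70, 1225, 23]);
translate([738, 0, 361]) cube([70, 1225, 23]);
translate([918, 0, 361]) cube([70, 1225, 23]);
translate([1098, 0, 361]) cube([70, 1225, 23]);
translate([1278, 0, 361]) cube([70, 1225, 23]);
translate([1458, 0, 361]) cube([70, 1225, 23]);
translate([1638, 0, 361]) cube([70, 1225, 23]);


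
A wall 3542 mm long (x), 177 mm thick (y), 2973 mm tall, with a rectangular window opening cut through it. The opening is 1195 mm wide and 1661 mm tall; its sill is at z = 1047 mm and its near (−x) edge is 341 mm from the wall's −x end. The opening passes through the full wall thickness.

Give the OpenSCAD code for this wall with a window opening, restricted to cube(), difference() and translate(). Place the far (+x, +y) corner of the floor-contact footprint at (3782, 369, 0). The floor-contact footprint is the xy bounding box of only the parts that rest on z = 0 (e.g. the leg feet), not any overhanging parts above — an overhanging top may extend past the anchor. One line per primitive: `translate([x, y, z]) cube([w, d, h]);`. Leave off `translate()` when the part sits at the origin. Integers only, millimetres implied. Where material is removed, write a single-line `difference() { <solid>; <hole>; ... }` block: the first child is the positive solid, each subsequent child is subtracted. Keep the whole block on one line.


difference() { translate([240, 192, 0]) cube([3542, 177, 2973]); translate([581, 192, 1047]) cube([1195, 177, 1661]); }


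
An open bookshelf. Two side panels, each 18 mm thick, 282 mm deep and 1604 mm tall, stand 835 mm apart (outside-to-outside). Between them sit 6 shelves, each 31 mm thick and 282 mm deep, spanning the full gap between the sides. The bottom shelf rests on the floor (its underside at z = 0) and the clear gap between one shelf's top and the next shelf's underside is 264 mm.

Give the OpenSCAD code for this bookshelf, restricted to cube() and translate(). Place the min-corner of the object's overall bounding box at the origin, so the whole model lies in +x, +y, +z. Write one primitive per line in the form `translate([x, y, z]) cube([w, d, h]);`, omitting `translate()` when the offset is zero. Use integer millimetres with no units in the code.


cube([18, 282, 1604]);
translate([817, 0, 0]) cube([18, 282, 1604]);
translate([18, 0, 0]) cube([799, 282, 31]);
translate([18, 0, 295]) cube([799, 282, 31]);
translate([18, 0, 590]) cube([799, 282, 31]);
translate([18, 0, 885]) cube([799, 282, 31]);
translate([18, 0, 1180]) cube([799, 282, 31]);
translate([18, 0, 1475]) cube([799, 282, 31]);


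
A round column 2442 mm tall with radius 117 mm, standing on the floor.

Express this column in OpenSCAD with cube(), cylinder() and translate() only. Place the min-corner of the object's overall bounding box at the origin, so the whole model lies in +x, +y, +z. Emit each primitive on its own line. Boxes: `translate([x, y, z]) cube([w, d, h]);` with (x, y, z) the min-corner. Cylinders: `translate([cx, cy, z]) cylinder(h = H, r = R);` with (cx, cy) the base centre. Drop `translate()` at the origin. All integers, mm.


translate([117, 117, 0]) cylinder(h = 2442, r = 117);


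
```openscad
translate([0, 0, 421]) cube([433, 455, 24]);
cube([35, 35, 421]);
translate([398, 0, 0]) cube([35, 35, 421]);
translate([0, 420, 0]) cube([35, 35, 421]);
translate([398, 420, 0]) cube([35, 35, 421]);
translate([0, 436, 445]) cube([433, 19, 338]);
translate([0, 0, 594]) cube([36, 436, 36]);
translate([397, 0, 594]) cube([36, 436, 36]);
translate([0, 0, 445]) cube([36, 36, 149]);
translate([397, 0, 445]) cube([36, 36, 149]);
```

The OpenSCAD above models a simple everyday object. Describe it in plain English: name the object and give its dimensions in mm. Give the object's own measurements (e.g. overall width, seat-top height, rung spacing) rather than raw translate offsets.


A chair. The seat is a 433×455×24 mm slab with its top at z = 445 mm, on four 35×35 mm corner legs (flush with the seat edges, standing on z = 0). A flat backrest 19 mm thick, 338 mm tall, spans the full seat width and rises from the seat top along its +y edge, rear face flush with the rear of the seat. Two armrests of 36×36 mm section run along each side from the seat's front edge to the front of the backrest, top faces 185 mm above the seat top and outer faces flush with the seat's x-edges; a 36×36 mm post under the front of each armrest stands on the seat at the front corner.


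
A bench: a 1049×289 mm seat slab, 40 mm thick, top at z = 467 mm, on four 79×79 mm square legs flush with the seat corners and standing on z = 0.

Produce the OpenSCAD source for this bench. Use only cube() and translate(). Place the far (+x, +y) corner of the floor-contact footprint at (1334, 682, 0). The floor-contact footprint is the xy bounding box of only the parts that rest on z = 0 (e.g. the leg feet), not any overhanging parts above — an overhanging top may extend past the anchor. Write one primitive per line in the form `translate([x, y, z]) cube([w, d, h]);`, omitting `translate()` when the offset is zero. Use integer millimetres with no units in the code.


translate([285, 393, 427]) cube([1049, 289, 40]);
translate([285, 393, 0]) cube([79, 79, 427]);
translate([285, 603, 0]) cube([79, 79, 427]);
translate([1255, 393, 0]) cube([79, 79, 427]);
translate([1255, 603, 0]) cube([79, 79, 427]);


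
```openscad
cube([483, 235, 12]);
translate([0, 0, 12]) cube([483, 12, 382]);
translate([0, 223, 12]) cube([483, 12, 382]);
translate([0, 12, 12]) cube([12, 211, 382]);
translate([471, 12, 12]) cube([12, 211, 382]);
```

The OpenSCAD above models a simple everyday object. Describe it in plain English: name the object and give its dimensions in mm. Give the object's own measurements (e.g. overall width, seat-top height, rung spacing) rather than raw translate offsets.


An open-topped rectangular box: outside dimensions 483×235×394 mm, with a uniform wall and base thickness of 12 mm. The base is a full 483×235 slab on the floor; four walls sit on top of the base. The front and back walls (the −y and +y sides) span the full width; the two side walls fit between them.


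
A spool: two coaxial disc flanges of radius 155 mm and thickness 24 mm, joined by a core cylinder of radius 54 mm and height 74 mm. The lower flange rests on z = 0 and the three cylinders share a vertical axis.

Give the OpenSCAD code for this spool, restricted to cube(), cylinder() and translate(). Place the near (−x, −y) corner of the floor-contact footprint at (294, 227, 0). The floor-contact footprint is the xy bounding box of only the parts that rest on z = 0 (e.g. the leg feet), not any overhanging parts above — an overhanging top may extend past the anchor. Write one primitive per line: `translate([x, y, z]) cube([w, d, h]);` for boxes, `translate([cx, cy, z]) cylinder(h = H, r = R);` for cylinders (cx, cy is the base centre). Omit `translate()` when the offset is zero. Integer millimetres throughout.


translate([449, 382, 0]) cylinder(h = 24, r = 155);
translate([449, 382, 24]) cylinder(h = 74, r = 54);
translate([449, 382, 98]) cylinder(h = 24, r = 155);


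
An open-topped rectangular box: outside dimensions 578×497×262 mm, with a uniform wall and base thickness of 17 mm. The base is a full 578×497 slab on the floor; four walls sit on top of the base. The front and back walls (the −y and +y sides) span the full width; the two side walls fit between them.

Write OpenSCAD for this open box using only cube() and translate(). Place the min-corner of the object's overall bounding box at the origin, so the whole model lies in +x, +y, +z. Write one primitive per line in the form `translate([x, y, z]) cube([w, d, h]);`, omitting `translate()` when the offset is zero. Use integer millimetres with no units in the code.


cube([578, 497, 17]);
translate([0, 0, 17]) cube([578, 17, 245]);
translate([0, 480, 17]) cube([578, 17, 245]);
translate([0, 17, 17]) cube([17, 463, 245]);
translate([561, 17, 17]) cube([17, 463, 245]);


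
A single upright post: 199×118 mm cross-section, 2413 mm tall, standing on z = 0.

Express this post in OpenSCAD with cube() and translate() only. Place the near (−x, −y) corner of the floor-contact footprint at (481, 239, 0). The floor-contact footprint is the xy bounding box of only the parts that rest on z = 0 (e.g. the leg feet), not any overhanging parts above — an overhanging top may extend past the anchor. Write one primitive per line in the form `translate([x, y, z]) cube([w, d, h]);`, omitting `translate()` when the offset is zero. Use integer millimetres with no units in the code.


translate([481, 239, 0]) cube([199, 118, 2413]);


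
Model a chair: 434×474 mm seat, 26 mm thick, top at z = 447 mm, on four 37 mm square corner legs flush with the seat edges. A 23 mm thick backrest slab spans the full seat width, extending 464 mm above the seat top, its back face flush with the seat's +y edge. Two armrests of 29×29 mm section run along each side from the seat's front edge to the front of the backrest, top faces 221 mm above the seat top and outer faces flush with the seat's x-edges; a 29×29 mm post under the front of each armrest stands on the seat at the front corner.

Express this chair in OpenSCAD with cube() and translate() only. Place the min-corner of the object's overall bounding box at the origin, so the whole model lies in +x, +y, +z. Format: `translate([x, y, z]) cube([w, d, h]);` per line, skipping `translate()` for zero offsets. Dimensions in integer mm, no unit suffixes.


translate([0, 0, 421]) cube([434, 474, 26]);
cube([37, 37, 421]);
translate([397, 0, 0]) cube([37, 37, 421]);
translate([0, 437, 0]) cube([37, 37, 421]);
translate([397, 437, 0]) cube([37, 37, 421]);
translate([0, 451, 447]) cube([434, 23, 464]);
translate([0, 0, 639]) cube([29, 451, 29]);
translate([405, 0, 639]) cube([29, 451, 29]);
translate([0, 0, 447]) cube([29, 29, 192]);
translate([405, 0, 447]) cube([29, 29, 192]);


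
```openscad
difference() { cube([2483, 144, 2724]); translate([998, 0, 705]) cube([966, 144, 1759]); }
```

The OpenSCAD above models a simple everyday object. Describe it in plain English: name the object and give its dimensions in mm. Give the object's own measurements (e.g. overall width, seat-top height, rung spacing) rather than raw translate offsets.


A wall 2483 mm long (x), 144 mm thick (y), 2724 mm tall, with a rectangular window opening cut through it. The opening is 966 mm wide and 1759 mm tall; its sill is at z = 705 mm and its near (−x) edge is 998 mm from the wall's −x end. The opening passes through the full wall thickness.
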